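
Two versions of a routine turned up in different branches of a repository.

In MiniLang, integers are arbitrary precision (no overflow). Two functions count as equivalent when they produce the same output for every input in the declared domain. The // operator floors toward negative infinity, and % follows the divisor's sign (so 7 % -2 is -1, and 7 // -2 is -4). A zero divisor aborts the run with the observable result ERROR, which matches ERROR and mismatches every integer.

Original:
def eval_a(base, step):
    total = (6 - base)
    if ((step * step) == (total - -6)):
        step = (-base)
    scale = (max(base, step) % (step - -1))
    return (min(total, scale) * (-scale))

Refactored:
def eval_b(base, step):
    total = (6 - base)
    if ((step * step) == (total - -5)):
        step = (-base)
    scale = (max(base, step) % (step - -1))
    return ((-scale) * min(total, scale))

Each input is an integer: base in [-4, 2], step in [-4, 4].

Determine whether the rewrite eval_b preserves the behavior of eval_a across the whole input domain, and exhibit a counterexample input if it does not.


Not equivalent: base=-4, step=-4 separates them (-16 vs -1).
eval_a: total becomes 10; next ((step * step) == (total - -6)) evaluates to true; next step becomes 4; next scale becomes 4; next final value -16
eval_b: total becomes 10; next ((step * step) == (total - -5)) evaluates to false; next scale becomes -1; next final value -1
verdict: not equivalent; witness: base=-4, step=-4


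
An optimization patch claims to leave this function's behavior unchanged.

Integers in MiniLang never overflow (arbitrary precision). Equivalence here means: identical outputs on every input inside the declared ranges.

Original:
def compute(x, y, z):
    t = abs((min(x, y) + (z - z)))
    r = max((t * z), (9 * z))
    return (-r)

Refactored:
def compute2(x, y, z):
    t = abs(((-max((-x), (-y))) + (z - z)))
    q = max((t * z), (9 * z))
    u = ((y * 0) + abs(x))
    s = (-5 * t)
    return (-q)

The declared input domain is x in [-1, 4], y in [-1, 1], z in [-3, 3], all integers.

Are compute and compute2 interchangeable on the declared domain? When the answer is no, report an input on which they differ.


Beyond behavior-preserving changes, the revision adds an assignment to `u` whose value nothing reads.
Spot check at x=1, y=-1, z=-2 — compute: t becomes 1; next r becomes -2; next final value 2. compute2: t becomes 1; next q becomes -2; next u becomes 1; next s becomes -5; next final value 2. Both give 2.
Across all 126 domain points the two functions coincide.
verdict: equivalent


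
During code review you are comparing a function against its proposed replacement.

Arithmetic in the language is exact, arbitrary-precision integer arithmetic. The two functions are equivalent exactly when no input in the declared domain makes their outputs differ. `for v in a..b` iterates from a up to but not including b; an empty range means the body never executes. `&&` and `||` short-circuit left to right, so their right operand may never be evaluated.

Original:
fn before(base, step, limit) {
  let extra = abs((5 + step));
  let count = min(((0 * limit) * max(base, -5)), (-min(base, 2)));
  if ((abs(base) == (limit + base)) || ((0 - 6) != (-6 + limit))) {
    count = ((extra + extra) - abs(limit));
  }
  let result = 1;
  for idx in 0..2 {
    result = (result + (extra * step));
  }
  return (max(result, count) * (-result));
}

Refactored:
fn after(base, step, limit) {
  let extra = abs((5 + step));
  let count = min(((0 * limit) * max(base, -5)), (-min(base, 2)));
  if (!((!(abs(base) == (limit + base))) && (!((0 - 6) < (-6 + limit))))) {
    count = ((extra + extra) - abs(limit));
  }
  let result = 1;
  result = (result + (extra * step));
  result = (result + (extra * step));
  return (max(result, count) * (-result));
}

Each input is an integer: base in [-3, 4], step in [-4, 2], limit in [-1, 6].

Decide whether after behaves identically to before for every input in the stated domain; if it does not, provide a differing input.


Evaluate both at base=-3, step=-4, limit=-1.
before: extra := 1 | count := 0 | ((abs(base) == (limit + base)) || ((0 - 6) != (-6 + limit))): true | count := 1 | result := 1 | iter idx=0: | result := -3 | iter idx=1: | result := -7 | result 7
after: extra := 1 | count := 0 | (!((!(abs(base) == (limit + base))) && (!((0 - 6) < (-6 + limit))))): false | result := 1 | result := -3 | result := -7 | result 0
7 vs 0 — the two versions disagree here.
verdict: not equivalent; witness: base=-3, step=-4, limit=-1


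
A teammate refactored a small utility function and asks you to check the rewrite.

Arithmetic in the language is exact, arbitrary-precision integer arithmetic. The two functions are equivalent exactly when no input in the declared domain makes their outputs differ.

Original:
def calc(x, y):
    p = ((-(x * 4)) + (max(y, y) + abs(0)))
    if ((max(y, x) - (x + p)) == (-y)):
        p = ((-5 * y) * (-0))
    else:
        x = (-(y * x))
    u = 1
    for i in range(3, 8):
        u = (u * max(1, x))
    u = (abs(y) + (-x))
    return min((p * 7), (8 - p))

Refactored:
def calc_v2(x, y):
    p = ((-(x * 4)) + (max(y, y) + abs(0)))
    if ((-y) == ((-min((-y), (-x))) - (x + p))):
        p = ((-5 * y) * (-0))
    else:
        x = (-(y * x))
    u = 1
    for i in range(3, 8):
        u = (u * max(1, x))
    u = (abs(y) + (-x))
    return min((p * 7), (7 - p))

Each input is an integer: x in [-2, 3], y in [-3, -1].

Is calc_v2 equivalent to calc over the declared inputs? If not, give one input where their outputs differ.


Consider the input x=-2, y=-3.
calc: p := 5 | ((max(y, x) - (x + p)) == (-y)): false | x := -6 | u := 1 | iter i=3: | u := 1 | iter i=4: | u := 1 | iter i=5: | u := 1 | iter i=6: | u := 1 | iter i=7: | u := 1 | u := 9 | result 3
calc_v2: p := 5 | ((-y) == ((-min((-y), (-x))) - (x + p))): false | x := -6 | u := 1 | iter i=3: | u := 1 | iter i=4: | u := 1 | iter i=5: | u := 1 | iter i=6: | u := 1 | iter i=7: | u := 1 | u := 9 | result 2
3 vs 2 — the two versions disagree here.
verdict: not equivalent; witness: x=-2, y=-3


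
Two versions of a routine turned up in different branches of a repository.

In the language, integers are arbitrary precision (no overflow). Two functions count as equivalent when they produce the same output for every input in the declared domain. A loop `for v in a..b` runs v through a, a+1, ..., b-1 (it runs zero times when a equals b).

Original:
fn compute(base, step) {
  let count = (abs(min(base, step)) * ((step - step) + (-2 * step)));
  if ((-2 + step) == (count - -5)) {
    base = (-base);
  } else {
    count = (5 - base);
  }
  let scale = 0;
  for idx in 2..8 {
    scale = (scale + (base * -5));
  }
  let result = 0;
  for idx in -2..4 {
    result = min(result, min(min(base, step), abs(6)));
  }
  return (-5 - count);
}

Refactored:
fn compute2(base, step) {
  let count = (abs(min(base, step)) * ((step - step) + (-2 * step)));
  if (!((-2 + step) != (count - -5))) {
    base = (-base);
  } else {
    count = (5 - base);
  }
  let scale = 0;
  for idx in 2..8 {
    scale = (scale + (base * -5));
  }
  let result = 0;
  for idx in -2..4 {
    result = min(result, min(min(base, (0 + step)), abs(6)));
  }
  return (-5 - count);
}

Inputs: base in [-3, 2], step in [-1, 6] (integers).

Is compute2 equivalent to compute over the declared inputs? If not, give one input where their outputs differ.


Side by side, the visible changes include: arithmetic usage differs, constant usage differs, boolean connective usage differs, comparison usage differs.
As a probe, take base=1, step=3: compute runs count=-6, then ((-2 + step) == (count - -5)) is false, then count=4, then scale=0, then (idx=2), then scale=-5, then (idx=3), then scale=-10, then (idx=4), then scale=-15, then (idx=5), then scale=-20, then (idx=6), then scale=-25, then (idx=7), then scale=-30, then result=0, then (idx=-2), then result=0, then (idx=-1), then result=0, then (idx=0), then result=0, then (idx=1), then result=0, then (idx=2), then result=0, then (idx=3), then result=0, then returns -9; compute2 runs count=-6, then (!((-2 + step) != (count - -5))) is false, then count=4, then scale=0, then (idx=2), then scale=-5, then (idx=3), then scale=-10, then (idx=4), then scale=-15, then (idx=5), then scale=-20, then (idx=6), then scale=-25, then (idx=7), then scale=-30, then result=0, then (idx=-2), then result=0, then (idx=-1), then result=0, then (idx=0), then result=0, then (idx=1), then result=0, then (idx=2), then result=0, then (idx=3), then result=0, then returns -9; both end at -9.
Sweeping the whole domain (48 inputs) finds no disagreement.
verdict: equivalent


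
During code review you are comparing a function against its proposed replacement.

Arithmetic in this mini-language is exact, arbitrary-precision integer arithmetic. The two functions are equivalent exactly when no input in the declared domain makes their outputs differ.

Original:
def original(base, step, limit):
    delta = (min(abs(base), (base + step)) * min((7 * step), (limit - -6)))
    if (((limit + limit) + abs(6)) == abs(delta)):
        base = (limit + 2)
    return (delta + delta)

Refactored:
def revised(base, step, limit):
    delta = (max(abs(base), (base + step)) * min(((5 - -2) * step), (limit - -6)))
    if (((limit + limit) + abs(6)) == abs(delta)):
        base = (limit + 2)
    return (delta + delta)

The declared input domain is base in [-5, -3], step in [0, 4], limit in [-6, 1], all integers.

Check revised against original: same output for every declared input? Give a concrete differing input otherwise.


The rewrite breaks on base=-5, step=1, limit=-5, where the results are -8 and 10.
original: delta=-4, then (((limit + limit) + abs(6)) == abs(delta)) is false, then returns -8
revised: delta=5, then (((limit + limit) + abs(6)) == abs(delta)) is false, then returns 10
verdict: not equivalent; witness: base=-5, step=1, limit=-5


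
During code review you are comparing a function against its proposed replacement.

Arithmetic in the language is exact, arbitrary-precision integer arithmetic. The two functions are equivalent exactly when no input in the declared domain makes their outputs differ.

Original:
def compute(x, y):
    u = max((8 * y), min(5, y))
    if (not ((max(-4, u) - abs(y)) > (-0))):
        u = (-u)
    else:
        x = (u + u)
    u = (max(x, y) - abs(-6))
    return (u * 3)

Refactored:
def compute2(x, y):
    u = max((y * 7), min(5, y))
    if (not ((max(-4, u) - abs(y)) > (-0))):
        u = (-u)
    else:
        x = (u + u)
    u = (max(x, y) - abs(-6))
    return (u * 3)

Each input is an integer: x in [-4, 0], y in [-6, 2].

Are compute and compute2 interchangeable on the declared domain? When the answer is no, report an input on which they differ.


The rewrite breaks on x=-4, y=1, where the results are 30 and 24.
compute: u becomes 8; next (not ((max(-4, u) - abs(y)) > (-0))) evaluates to false; next x becomes 16; next u becomes 10; next final value 30
compute2: u becomes 7; next (not ((max(-4, u) - abs(y)) > (-0))) evaluates to false; next x becomes 14; next u becomes 8; next final value 24
verdict: not equivalent; witness: x=-4, y=1


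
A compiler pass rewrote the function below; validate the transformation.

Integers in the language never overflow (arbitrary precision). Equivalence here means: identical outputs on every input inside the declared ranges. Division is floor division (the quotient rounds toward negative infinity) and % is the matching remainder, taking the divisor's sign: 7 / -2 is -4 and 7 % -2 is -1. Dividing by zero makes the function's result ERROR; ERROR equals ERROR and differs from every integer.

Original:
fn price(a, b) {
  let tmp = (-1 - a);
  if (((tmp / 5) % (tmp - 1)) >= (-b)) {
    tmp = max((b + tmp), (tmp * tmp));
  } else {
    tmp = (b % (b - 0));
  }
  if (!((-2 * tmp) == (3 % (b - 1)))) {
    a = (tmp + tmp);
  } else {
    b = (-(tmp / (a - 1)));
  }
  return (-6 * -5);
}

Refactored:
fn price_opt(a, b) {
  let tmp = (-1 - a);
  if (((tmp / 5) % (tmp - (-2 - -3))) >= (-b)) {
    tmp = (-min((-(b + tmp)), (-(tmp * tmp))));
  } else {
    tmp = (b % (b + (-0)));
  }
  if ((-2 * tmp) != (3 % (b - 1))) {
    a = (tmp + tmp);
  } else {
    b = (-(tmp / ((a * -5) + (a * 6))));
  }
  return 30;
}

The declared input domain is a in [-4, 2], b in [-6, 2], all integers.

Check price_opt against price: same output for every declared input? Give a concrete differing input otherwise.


The rewrite breaks on a=0, b=-2, where the results are 30 and ERROR.
price: tmp = -1; (((tmp / 5) % (tmp - 1)) >= (-b)) -> false; tmp = 0; (!((-2 * tmp) == (3 % (b - 1)))) -> false; b = 0; return 30
price_opt: tmp = -1; (((tmp / 5) % (tmp - (-2 - -3))) >= (-b)) -> false; tmp = 0; ((-2 * tmp) != (3 % (b - 1))) -> false; division by zero -> ERROR
verdict: not equivalent; witness: a=0, b=-2


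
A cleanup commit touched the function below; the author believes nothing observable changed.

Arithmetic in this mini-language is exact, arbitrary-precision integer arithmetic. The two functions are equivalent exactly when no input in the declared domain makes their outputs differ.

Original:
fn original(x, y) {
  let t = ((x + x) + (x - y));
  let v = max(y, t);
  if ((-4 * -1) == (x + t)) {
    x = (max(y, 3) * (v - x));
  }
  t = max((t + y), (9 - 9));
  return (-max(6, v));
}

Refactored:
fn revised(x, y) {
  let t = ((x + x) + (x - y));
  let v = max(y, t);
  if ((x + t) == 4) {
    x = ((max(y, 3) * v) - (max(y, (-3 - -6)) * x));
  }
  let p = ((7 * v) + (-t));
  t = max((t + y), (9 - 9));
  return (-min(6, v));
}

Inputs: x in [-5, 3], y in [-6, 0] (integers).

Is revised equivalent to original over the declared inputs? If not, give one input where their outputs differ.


These are not equivalent — on x=-5, y=-6 the outputs split (-6 vs 6).
original: t = -9; v = -6; ((-4 * -1) == (x + t)) -> false; t = 0; return -6
revised: t = -9; v = -6; ((x + t) == 4) -> false; p = -33; t = 0; return 6
verdict: not equivalent; witness: x=-5, y=-6


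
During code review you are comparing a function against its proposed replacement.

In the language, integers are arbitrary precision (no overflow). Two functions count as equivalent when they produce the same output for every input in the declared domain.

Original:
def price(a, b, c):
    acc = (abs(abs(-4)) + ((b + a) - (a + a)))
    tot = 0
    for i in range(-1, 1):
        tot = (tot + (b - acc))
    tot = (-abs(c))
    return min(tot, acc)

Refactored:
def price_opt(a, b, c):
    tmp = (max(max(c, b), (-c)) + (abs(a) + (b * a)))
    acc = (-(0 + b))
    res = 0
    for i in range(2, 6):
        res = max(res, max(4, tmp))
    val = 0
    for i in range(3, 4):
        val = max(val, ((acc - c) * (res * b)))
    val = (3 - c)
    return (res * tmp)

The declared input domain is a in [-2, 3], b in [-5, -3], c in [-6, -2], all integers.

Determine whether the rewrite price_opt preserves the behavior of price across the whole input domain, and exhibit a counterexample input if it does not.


On input a=-2, b=-5, c=-6, price returns -6 while price_opt returns 324.
verdict: not equivalent; witness: a=-2, b=-5, c=-6


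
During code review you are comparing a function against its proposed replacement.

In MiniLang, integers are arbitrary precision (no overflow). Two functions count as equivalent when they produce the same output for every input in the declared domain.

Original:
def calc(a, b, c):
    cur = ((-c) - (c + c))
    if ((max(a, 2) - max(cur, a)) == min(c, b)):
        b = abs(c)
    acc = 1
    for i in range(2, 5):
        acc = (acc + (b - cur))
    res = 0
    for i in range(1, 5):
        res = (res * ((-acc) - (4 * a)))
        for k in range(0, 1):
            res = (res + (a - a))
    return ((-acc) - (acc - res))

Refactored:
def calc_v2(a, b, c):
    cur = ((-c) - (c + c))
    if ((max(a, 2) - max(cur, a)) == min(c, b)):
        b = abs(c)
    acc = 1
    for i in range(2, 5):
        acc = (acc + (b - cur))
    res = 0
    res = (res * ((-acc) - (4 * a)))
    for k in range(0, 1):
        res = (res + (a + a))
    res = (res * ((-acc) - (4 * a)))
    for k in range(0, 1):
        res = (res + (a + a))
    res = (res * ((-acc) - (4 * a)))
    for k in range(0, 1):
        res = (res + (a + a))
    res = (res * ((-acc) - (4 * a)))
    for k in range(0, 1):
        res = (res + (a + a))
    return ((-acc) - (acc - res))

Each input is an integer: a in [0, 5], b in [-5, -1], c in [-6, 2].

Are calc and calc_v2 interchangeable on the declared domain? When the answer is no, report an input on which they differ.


The rewrite breaks on a=1, b=-5, c=-6, where the results are 136 and 532746.
calc: cur=18, then ((max(a, 2) - max(cur, a)) == min(c, b)) is false, then acc=1, then (i=2), then acc=-22, then (i=3), then acc=-45, then (i=4), then acc=-68, then res=0, then (i=1), then res=0, then (k=0), then res=0, then (i=2), then res=0, then (k=0), then res=0, then (i=3), then res=0, then (k=0), then res=0, then (i=4), then res=0, then (k=0), then res=0, then returns 136
calc_v2: cur=18, then ((max(a, 2) - max(cur, a)) == min(c, b)) is false, then acc=1, then (i=2), then acc=-22, then (i=3), then acc=-45, then (i=4), then acc=-68, then res=0, then res=0, then (k=0), then res=2, then res=128, then (k=0), then res=130, then res=8320, then (k=0), then res=8322, then res=532608, then (k=0), then res=532610, then returns 532746
verdict: not equivalent; witness: a=1, b=-5, c=-6


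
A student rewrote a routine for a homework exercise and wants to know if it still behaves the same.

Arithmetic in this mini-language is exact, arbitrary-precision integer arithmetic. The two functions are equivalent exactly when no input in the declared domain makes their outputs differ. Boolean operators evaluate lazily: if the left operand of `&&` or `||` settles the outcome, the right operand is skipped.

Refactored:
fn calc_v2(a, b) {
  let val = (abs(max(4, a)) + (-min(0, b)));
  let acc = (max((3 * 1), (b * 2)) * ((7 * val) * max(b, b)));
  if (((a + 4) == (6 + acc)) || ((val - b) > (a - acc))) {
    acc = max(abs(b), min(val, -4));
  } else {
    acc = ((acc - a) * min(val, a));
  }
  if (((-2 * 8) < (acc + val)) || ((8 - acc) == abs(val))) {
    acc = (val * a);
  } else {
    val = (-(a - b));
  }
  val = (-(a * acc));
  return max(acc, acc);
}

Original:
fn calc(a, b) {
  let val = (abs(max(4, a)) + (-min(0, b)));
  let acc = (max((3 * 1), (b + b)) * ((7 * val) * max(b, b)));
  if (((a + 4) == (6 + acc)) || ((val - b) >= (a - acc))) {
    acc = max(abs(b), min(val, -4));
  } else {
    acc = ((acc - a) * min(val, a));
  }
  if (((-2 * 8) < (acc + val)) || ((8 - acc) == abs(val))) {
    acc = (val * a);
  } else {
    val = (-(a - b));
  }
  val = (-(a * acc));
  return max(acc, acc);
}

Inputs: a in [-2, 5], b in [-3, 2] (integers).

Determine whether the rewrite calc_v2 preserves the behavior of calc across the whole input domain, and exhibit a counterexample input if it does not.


Take a=5, b=0.
calc: val=5, then acc=0, then (((a + 4) == (6 + acc)) || ((val - b) >= (a - acc))) is true, then acc=0, then (((-2 * 8) < (acc + val)) || ((8 - acc) == abs(val))) is true, then acc=25, then val=-125, then returns 25
calc_v2: val=5, then acc=0, then (((a + 4) == (6 + acc)) || ((val - b) > (a - acc))) is false, then acc=-25, then (((-2 * 8) < (acc + val)) || ((8 - acc) == abs(val))) is false, then val=-5, then val=125, then returns -25
25 != -25, so the rewrite changes behavior.
verdict: not equivalent; witness: a=5, b=0


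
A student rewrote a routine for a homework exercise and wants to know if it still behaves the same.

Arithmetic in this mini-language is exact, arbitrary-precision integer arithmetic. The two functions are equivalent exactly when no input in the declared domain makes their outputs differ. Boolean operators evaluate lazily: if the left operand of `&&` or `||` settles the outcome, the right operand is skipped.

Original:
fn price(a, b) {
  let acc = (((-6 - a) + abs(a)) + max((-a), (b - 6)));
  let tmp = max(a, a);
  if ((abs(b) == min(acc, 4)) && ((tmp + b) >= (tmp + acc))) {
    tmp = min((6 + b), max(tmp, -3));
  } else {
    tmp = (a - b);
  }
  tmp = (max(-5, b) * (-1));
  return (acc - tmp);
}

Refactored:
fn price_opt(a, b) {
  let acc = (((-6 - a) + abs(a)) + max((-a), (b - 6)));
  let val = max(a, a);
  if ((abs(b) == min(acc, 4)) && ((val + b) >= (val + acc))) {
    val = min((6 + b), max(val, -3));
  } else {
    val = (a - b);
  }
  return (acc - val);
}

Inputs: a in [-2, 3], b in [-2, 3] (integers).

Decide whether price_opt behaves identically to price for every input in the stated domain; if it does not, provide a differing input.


Evaluate both at a=-2, b=-2.
price: acc becomes 0; next tmp becomes -2; next ((abs(b) == min(acc, 4)) && ((tmp + b) >= (tmp + acc))) evaluates to false; next tmp becomes 0; next tmp becomes 2; next final value -2
price_opt: acc becomes 0; next val becomes -2; next ((abs(b) == min(acc, 4)) && ((val + b) >= (val + acc))) evaluates to false; next val becomes 0; next final value 0
-2 against 0: the behavior changed.
verdict: not equivalent; witness: a=-2, b=-2


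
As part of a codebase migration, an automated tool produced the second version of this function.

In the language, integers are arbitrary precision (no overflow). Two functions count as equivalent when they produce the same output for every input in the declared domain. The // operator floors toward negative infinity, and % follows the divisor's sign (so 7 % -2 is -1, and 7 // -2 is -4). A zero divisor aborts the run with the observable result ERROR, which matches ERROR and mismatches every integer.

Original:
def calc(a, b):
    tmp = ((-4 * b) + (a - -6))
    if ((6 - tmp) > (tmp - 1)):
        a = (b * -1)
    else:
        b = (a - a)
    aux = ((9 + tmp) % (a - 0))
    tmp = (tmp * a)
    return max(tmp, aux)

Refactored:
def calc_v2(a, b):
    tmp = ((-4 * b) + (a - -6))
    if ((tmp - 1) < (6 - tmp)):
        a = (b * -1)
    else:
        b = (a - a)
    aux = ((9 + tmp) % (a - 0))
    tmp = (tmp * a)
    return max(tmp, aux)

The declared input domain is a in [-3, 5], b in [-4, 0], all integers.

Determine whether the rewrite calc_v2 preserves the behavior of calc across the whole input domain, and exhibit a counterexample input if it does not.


Differences: comparison usage differs — yet all 45 inputs agree.
verdict: equivalent


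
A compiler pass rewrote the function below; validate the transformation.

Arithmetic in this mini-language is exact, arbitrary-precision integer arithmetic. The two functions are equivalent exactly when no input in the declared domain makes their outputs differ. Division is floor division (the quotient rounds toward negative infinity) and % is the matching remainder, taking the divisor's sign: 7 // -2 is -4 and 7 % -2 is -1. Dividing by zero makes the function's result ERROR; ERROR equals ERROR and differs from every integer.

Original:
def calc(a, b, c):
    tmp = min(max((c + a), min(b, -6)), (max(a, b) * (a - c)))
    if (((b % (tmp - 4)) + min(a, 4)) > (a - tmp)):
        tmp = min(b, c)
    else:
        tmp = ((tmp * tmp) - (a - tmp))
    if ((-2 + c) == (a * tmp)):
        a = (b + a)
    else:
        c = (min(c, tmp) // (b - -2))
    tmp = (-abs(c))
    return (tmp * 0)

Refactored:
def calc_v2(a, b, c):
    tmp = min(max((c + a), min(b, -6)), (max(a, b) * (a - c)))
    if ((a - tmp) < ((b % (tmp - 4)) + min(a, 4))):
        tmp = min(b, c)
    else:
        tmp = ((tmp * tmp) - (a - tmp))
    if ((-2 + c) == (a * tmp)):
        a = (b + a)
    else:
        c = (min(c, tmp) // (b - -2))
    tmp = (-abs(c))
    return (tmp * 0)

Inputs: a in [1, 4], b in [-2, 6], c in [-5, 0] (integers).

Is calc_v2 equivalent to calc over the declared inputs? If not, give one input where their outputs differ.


Behavior is preserved: although comparison usage differs, the outputs never diverge.
One worked example (a=3, b=-1, c=-3) — calc: tmp becomes 0; next (((b % (tmp - 4)) + min(a, 4)) > (a - tmp)) evaluates to false; next tmp becomes -3; next ((-2 + c) == (a * tmp)) evaluates to false; next c becomes -3; next tmp becomes -3; next final value 0; calc_v2: tmp becomes 0; next ((a - tmp) < ((b % (tmp - 4)) + min(a, 4))) evaluates to false; next tmp becomes -3; next ((-2 + c) == (a * tmp)) evaluates to false; next c becomes -3; next tmp becomes -3; next final value 0; agreement on 0.
Every one of the 216 inputs gives matching results.
verdict: equivalent


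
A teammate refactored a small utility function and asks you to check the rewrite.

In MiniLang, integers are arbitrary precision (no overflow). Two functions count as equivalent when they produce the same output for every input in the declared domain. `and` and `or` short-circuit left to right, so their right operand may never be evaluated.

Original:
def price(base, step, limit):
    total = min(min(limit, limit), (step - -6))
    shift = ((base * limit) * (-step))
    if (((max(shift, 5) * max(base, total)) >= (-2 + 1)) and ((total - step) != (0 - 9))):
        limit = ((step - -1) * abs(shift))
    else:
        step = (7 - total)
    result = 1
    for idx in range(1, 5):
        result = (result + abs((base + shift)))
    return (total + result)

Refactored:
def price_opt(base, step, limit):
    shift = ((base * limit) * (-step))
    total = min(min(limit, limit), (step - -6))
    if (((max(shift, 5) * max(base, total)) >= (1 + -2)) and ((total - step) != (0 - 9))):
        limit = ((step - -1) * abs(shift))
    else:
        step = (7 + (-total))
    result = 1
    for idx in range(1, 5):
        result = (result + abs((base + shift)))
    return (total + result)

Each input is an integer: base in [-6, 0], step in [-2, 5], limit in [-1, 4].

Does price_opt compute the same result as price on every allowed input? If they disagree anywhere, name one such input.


Reading the diff, among the changes: arithmetic usage differs.
Tracing base=-2, step=-2, limit=0: price: total becomes 0; next shift becomes 0; next (((max(shift, 5) * max(base, total)) >= (-2 + 1)) and ((total - step) != (0 - 9))) evaluates to true; next limit becomes 0; next result becomes 1; next at idx=1:; next result becomes 3; next at idx=2:; next result becomes 5; next at idx=3:; next result becomes 7; next at idx=4:; next result becomes 9; next final value 9 | price_opt: shift becomes 0; next total becomes 0; next (((max(shift, 5) * max(base, total)) >= (1 + -2)) and ((total - step) != (0 - 9))) evaluates to true; next limit becomes 0; next result becomes 1; next at idx=1:; next result becomes 3; next at idx=2:; next result becomes 5; next at idx=3:; next result becomes 7; next at idx=4:; next result becomes 9; next final value 9 — matching result 9.
Sweeping the whole domain (336 inputs) finds no disagreement.
verdict: equivalent


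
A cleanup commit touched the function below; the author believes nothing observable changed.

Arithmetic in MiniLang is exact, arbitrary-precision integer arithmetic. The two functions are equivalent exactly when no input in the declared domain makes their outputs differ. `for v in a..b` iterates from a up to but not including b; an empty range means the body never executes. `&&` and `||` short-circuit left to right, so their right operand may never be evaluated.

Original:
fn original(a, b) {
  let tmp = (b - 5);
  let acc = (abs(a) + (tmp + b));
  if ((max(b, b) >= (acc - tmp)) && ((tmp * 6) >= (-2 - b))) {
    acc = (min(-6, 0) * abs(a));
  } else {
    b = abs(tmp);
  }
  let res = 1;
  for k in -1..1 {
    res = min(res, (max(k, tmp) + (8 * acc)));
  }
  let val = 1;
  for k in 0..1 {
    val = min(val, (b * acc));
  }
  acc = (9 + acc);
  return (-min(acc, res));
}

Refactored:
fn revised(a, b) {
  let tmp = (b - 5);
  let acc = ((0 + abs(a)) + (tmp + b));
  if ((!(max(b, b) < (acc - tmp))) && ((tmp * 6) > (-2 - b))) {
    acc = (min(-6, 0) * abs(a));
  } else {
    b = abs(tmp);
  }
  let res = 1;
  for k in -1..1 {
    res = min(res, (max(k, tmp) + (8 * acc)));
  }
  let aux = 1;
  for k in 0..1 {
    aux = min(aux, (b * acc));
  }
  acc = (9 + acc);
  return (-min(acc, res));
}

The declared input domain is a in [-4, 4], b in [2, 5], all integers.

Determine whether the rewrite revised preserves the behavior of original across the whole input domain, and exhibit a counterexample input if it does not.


Evaluate both at a=0, b=4.
original: tmp=-1, then acc=3, then ((max(b, b) >= (acc - tmp)) && ((tmp * 6) >= (-2 - b))) is true, then acc=0, then res=1, then (k=-1), then res=-1, then (k=0), then res=-1, then val=1, then (k=0), then val=0, then acc=9, then returns 1
revised: tmp=-1, then acc=3, then ((!(max(b, b) < (acc - tmp))) && ((tmp * 6) > (-2 - b))) is false, then b=1, then res=1, then (k=-1), then res=1, then (k=0), then res=1, then aux=1, then (k=0), then aux=1, then acc=12, then returns -1
1 against -1: the behavior changed.
verdict: not equivalent; witness: a=0, b=4


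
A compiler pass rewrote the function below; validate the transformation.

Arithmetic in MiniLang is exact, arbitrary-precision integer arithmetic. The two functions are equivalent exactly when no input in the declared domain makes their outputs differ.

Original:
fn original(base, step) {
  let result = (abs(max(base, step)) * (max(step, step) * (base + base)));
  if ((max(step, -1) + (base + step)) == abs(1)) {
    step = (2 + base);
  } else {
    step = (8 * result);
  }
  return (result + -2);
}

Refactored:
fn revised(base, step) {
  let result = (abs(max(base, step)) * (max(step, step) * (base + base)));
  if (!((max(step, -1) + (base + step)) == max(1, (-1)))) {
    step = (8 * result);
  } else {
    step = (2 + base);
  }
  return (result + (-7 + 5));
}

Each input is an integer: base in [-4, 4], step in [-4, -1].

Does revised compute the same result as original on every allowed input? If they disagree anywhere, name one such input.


Equivalent — the differences include constant usage differs; also min/max/abs usage differs; also arithmetic usage differs; also boolean connective usage differs, yet no declared input distinguishes the two.
Spot check at base=4, step=-3 — original: result=-96, then ((max(step, -1) + (base + step)) == abs(1)) is false, then step=-768, then returns -98. revised: result=-96, then (!((max(step, -1) + (base + step)) == max(1, (-1)))) is true, then step=-768, then returns -98. Both give -98.
Across all 36 domain points the two functions coincide.
verdict: equivalent


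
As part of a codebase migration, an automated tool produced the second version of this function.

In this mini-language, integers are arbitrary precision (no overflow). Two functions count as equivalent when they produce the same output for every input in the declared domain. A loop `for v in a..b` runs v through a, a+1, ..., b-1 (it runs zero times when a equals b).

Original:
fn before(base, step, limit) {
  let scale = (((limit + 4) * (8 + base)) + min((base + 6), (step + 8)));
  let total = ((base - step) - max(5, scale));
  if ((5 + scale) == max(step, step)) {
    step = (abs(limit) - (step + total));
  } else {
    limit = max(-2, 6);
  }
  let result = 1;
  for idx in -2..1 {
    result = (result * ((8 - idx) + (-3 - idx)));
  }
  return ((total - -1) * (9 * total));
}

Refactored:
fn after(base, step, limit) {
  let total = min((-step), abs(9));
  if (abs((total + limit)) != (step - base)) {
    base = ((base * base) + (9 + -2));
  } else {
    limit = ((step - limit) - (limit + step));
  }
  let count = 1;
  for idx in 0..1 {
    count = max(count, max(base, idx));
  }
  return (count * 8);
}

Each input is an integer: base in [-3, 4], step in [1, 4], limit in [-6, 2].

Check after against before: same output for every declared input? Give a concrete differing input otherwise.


Run the pair on base=-3, step=1, limit=-6.
before: scale=-7, then total=-9, then ((5 + scale) == max(step, step)) is false, then limit=6, then result=1, then (idx=-2), then result=9, then (idx=-1), then result=63, then (idx=0), then result=315, then returns 648
after: total=-1, then (abs((total + limit)) != (step - base)) is true, then base=16, then count=1, then (idx=0), then count=16, then returns 128
648 and 128 differ, so these are not the same function on this domain.
verdict: not equivalent; witness: base=-3, step=1, limit=-6


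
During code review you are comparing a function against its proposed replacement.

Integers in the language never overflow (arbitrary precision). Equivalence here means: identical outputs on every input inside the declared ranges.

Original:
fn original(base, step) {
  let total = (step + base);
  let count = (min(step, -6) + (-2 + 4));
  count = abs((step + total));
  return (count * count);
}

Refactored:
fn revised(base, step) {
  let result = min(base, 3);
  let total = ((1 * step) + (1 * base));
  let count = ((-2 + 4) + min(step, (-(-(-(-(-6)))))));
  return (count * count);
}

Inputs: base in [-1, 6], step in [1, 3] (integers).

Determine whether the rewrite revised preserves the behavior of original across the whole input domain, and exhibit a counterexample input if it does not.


Consider the input base=-1, step=1.
original: total becomes 0; next count becomes -4; next count becomes 1; next final value 1
revised: result becomes -1; next total becomes 0; next count becomes -4; next final value 16
1 != 16, so the rewrite changes behavior.
verdict: not equivalent; witness: base=-1, step=1


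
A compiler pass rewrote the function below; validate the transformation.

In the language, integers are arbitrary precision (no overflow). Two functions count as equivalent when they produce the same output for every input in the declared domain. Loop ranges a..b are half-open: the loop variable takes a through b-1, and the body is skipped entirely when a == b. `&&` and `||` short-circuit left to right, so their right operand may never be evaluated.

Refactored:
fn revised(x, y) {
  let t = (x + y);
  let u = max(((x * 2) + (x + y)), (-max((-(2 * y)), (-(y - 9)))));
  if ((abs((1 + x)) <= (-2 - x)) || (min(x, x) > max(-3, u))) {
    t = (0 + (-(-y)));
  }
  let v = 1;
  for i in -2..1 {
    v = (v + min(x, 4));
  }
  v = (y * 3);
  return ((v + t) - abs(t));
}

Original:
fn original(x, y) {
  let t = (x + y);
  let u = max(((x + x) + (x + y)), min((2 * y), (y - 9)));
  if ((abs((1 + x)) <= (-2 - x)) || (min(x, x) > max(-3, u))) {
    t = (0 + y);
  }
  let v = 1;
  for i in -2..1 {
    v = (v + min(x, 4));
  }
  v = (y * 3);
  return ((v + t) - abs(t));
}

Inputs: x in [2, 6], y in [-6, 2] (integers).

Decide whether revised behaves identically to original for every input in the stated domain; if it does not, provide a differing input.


Changes here: arithmetic usage differs, and constant usage differs, and min/max/abs usage differs; the full 45-point sweep finds no disagreement.
verdict: equivalent


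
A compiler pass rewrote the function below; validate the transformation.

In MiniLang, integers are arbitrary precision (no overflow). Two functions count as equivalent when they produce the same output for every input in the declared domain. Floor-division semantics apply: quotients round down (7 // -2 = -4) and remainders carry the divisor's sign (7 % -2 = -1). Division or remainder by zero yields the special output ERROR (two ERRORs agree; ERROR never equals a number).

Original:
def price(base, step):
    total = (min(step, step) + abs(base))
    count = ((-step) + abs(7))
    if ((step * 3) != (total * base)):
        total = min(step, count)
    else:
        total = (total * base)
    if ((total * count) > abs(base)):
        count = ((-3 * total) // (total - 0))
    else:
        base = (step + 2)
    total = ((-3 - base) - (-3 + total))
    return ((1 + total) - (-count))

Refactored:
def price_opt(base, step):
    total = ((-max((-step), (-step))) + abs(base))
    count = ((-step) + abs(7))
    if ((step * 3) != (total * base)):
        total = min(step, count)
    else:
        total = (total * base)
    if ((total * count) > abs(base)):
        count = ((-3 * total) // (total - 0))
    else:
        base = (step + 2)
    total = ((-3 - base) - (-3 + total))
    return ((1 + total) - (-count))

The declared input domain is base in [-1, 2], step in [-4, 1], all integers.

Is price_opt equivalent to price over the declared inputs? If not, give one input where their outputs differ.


Differences: min/max/abs usage differs — yet all 24 inputs agree.
verdict: equivalent


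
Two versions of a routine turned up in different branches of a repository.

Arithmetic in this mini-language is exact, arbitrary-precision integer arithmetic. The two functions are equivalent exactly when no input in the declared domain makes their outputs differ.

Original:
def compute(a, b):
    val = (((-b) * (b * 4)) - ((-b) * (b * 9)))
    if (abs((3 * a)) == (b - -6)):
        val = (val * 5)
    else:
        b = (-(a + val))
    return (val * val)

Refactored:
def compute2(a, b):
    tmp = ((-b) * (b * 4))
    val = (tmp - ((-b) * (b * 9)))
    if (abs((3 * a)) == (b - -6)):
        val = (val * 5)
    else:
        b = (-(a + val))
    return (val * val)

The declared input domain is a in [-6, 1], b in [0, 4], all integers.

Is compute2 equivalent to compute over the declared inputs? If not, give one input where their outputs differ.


Although statement counts differ, local variable names differ, 40/40 inputs agree.
verdict: equivalent


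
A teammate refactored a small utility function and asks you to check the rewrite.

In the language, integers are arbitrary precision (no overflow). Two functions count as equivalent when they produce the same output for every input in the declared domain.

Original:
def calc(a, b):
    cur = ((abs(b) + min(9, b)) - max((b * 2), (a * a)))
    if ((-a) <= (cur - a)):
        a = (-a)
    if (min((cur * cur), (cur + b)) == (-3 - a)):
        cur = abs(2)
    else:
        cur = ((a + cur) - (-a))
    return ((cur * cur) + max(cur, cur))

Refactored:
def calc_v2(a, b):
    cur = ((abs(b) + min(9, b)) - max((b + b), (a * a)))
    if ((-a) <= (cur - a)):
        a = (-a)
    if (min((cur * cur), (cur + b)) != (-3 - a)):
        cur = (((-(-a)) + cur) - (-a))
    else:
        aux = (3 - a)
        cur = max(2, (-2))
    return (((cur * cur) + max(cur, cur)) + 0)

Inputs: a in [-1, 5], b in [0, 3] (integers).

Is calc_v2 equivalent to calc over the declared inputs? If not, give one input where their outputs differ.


Equivalent. The suspicious edit (`2` became `3`) never changes the result for any input inside the declared domain.
Checked all 28 inputs in the declared domain: the outputs agree on every one.
One worked example (a=0, b=2) — calc: cur := 0 | ((-a) <= (cur - a)): true | a := 0 | (min((cur * cur), (cur + b)) == (-3 - a)): false | cur := 0 | result 0; calc_v2: cur := 0 | ((-a) <= (cur - a)): true | a := 0 | (min((cur * cur), (cur + b)) != (-3 - a)): true | cur := 0 | result 0; agreement on 0.
verdict: equivalent


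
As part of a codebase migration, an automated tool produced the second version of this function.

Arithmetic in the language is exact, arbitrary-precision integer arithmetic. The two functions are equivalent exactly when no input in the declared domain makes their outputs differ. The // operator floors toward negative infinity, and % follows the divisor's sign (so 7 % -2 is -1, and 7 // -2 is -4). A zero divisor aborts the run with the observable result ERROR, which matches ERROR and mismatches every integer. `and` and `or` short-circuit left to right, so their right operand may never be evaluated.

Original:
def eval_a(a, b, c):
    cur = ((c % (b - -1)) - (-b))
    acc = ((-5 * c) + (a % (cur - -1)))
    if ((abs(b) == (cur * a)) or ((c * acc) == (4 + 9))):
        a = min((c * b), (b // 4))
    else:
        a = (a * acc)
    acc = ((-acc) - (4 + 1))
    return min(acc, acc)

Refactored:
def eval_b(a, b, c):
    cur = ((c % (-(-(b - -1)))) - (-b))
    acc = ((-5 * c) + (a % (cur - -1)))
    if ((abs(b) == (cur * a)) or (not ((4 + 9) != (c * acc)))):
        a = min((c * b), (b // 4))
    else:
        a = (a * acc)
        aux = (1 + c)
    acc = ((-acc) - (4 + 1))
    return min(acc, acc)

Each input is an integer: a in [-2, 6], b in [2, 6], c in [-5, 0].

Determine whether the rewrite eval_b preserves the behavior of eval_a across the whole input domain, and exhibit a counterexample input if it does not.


Behavior is preserved: although boolean connective usage differs; arithmetic usage differs; comparison usage differs; local variable names differ; statement counts differ; constant usage differs, the outputs never diverge.
One worked example (a=1, b=2, c=-2) — eval_a: cur = 3; acc = 11; ((abs(b) == (cur * a)) or ((c * acc) == (4 + 9))) -> false; a = 11; acc = -16; return -16; eval_b: cur = 3; acc = 11; ((abs(b) == (cur * a)) or (not ((4 + 9) != (c * acc)))) -> false; a = 11; aux = -1; acc = -16; return -16; agreement on -16.
An exhaustive pass over the 270 declared inputs shows identical outputs.
verdict: equivalent
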